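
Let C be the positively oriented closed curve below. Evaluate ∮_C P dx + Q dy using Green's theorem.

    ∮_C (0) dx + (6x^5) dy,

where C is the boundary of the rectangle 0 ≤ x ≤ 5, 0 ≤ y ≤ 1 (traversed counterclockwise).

Green's theorem converts the closed line integral into a double integral over the enclosed region D:

    ∮_C P dx + Q dy = ∬_D (∂Q/∂x - ∂P/∂y) dA.

Here P = 0, Q = 6x^5, so

    ∂Q/∂x = 30x^4,    ∂P/∂y = 0,
    ∂Q/∂x - ∂P/∂y = 30x^4.

D is the region 0 ≤ x ≤ 5, 0 ≤ y ≤ 1. Evaluating the double integral:

    ∬_D (30x^4) dA = ∫_0^{5} ∫_0^{1} (30x^4) dy dx.

Inner (y from 0 to 1): 30x^4.
Outer (x from 0 to 5): 18750.

Therefore ∮_C P dx + Q dy = 18750.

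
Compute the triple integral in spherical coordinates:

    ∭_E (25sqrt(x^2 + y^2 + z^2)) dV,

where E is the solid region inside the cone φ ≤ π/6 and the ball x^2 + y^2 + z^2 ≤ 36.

In spherical coordinates, x = ρ sin(φ) cos(θ), y = ρ sin(φ) sin(θ), z = ρ cos(φ), and dV = ρ^2 sin(φ) dρ dφ dθ.

The integrand becomes 25ρ, so

    ∭_E (25sqrt(x^2 + y^2 + z^2)) dV = ∫_{0}^{2π} ∫_{0}^{π/6} ∫_{0}^{6} (25ρ) · ρ^2 sin(φ) dρ dφ dθ.

Inner (ρ): 8100sin(φ).
Middle (φ): 8100 - 4050sqrt(3).
Outer (θ): 8100π (2 - sqrt(3)).

Therefore the triple integral equals 8100π (2 - sqrt(3)).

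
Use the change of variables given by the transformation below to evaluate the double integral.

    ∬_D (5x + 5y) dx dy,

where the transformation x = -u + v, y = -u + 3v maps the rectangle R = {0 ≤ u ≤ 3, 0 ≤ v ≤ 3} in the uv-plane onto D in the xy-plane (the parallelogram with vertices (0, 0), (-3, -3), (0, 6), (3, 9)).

Compute the Jacobian determinant of (x, y) with respect to (u, v):

    ∂(x,y)/∂(u,v) = | -1  1 | = (-1)(3) - (1)(-1) = -2.
                   | -1  3 |

Its absolute value is |J| = 2 (the area scaling factor).

Substituting x = -u + v, y = -u + 3v into the integrand,

    5x + 5y → -10u + 20v,

so the integral becomes

    ∬_R (-10u + 20v) · |J| du dv = ∫_0^3 ∫_0^3 (-20u + 40v) dv du.

Inner (v): 180 - 60u.
Outer (u): 270.

Therefore ∬_D (5x + 5y) dx dy = 270.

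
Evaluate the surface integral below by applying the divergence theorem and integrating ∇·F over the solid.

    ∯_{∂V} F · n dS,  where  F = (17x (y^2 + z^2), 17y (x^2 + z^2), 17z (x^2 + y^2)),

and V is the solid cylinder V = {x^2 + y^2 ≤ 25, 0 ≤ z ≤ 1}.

By the divergence theorem,

    ∯_{∂V} F · n dS = ∭_V (∇ · F) dV.

Compute the divergence:
    ∇ · F = ∂F_x/∂x + ∂F_y/∂y + ∂F_z/∂z = 17y^2 + 17z^2 + 17x^2 + 17z^2 + 17x^2 + 17y^2 = 34x^2 + 34y^2 + 34z^2.

In cylindrical coordinates, x = r cos(θ), y = r sin(θ), z = z, dV = r dr dθ dz, with 0 ≤ r ≤ 5, 0 ≤ θ ≤ 2π, 0 ≤ z ≤ 1.

The integrand, after substitution and multiplying by the volume element, becomes (34r^2 + 34z^2) · r, so

    ∭_V (∇·F) dV = ∫_0^{2π} ∫_0^{5} ∫_0^{1} (34r^2 + 34z^2) · r dz dr dθ.

Inner (z from 0 to 1): 34r (r^2 + 1/3).
Middle (r from 0 to 5): 32725/6.
Outer (θ from 0 to 2π): 32725π/3.

Therefore ∯_{∂V} F · n dS = 32725π/3.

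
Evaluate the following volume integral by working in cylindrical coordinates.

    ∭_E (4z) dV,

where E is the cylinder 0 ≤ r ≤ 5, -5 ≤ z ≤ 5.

In cylindrical coordinates, x = r cos(θ), y = r sin(θ), z = z, and dV = r dr dθ dz.

The integrand becomes 4z, so

    ∭_E (4z) dV = ∫_{0}^{2π} ∫_{0}^{5} ∫_{-5}^{5} (4z) · r dz dr dθ.

Inner (z): 0.
Middle (r from 0 to 5): 0.
Outer (θ): 0.

Therefore the triple integral equals 0.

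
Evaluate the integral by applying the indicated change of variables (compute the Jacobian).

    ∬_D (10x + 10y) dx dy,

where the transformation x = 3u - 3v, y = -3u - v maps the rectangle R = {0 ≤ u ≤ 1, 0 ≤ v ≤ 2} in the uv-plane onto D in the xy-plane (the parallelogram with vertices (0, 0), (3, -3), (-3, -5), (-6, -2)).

Compute the Jacobian determinant of (x, y) with respect to (u, v):

    ∂(x,y)/∂(u,v) = | 3  -3 | = (3)(-1) - (-3)(-3) = -12.
                   | -3  -1 |

Its absolute value is |J| = 12 (the area scaling factor).

Substituting x = 3u - 3v, y = -3u - v into the integrand,

    10x + 10y → -40v,

so the integral becomes

    ∬_R (-40v) · |J| du dv = ∫_0^1 ∫_0^2 (-480v) dv du.

Inner (v): -960.
Outer (u): -960.

Therefore ∬_D (10x + 10y) dx dy = -960.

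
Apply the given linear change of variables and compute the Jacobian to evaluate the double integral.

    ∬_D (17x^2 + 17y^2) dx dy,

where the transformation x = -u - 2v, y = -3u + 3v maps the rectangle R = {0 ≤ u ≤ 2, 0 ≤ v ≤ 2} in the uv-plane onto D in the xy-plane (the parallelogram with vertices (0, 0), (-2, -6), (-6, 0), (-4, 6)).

Compute the Jacobian determinant of (x, y) with respect to (u, v):

    ∂(x,y)/∂(u,v) = | -1  -2 | = (-1)(3) - (-2)(-3) = -9.
                   | -3  3 |

Its absolute value is |J| = 9 (the area scaling factor).

Substituting x = -u - 2v, y = -3u + 3v into the integrand,

    17x^2 + 17y^2 → 170u^2 - 238u v + 221v^2,

so the integral becomes

    ∬_R (170u^2 - 238u v + 221v^2) · |J| du dv = ∫_0^2 ∫_0^2 (1530u^2 - 2142u v + 1989v^2) dv du.

Inner (v): 3060u^2 - 4284u + 5304.
Outer (u): 10200.

Therefore ∬_D (17x^2 + 17y^2) dx dy = 10200.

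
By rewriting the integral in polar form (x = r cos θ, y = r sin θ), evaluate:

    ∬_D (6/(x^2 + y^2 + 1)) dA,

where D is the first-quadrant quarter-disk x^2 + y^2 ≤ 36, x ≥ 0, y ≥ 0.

The region D is 0 ≤ r ≤ 6, 0 ≤ θ ≤ π/2 in polar coordinates, where x = r cos(θ), y = r sin(θ), and dA = r dr dθ.

Under the substitution, the integrand becomes 6/(r^2 + 1), so

    ∬_D (6/(x^2 + y^2 + 1)) dA = ∫_{0}^{π/2} ∫_{0}^{6} (6/(r^2 + 1)) · r dr dθ.

Inner integral (in r): ∫_{0}^{6} (6/(r^2 + 1)) · r dr = log(50653).

Outer integral (in θ): ∫_{0}^{π/2} (log(50653)) dθ = log(50653^(π/2)).

Therefore ∬_D (6/(x^2 + y^2 + 1)) dA = log(50653^(π/2)).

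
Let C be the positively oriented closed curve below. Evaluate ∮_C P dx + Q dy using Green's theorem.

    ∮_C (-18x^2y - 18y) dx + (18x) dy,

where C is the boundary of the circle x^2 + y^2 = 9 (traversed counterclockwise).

Green's theorem converts the closed line integral into a double integral over the enclosed region D:

    ∮_C P dx + Q dy = ∬_D (∂Q/∂x - ∂P/∂y) dA.

Here P = -18x^2y - 18y, Q = 18x, so

    ∂Q/∂x = 18,    ∂P/∂y = -18x^2 - 18,
    ∂Q/∂x - ∂P/∂y = 18x^2 + 36.

D is the region x^2 + y^2 ≤ 9. Evaluating the double integral:

In polar coordinates (x = r cos θ, y = r sin θ, dA = r dr dθ) the integrand becomes 18r^2cos(θ)^2 + 36, so

    ∬_D (18x^2 + 36) dA = ∫_0^{2π} ∫_0^{3} (18r^2cos(θ)^2 + 36) · r dr dθ.

Inner (r from 0 to 3): 729cos(θ)^2/2 + 162.
Outer (θ from 0 to 2π): 1377π/2.

Therefore ∮_C P dx + Q dy = 1377π/2.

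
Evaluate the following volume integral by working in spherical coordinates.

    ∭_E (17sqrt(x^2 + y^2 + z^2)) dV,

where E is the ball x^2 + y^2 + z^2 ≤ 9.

In spherical coordinates, x = ρ sin(φ) cos(θ), y = ρ sin(φ) sin(θ), z = ρ cos(φ), and dV = ρ^2 sin(φ) dρ dφ dθ.

The integrand becomes 17ρ, so

    ∭_E (17sqrt(x^2 + y^2 + z^2)) dV = ∫_{0}^{2π} ∫_{0}^{π} ∫_{0}^{3} (17ρ) · ρ^2 sin(φ) dρ dφ dθ.

Inner (ρ): 1377sin(φ)/4.
Middle (φ): 1377/2.
Outer (θ): 1377π.

Therefore the triple integral equals 1377π.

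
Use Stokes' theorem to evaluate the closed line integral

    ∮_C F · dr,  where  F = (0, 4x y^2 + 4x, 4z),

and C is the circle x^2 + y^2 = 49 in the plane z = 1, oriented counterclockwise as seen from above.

Let S be the flat disk x^2 + y^2 ≤ 49 in the plane z = 1, with upward unit normal n̂ = ẑ. By Stokes' theorem,

    ∮_C F · dr = ∬_S (∇ × F) · n̂ dS = ∬_D (curl F)_z dA,

where D is the disk x^2 + y^2 ≤ 49.

Compute the curl of F = (0, 4x y^2 + 4x, 4z):
    (∇ × F)_x = ∂F_z/∂y - ∂F_y/∂z = 0,
    (∇ × F)_y = ∂F_x/∂z - ∂F_z/∂x = 0,
    (∇ × F)_z = ∂F_y/∂x - ∂F_x/∂y = 4y^2 + 4.

On z = 1, (curl F)_z = 4y^2 + 4.

Convert to polar (x = r cos θ, y = r sin θ, dA = r dr dθ); the integrand becomes 4r^2sin(θ)^2 + 4, so

    ∬_D (curl F)_z dA = ∫_0^{2π} ∫_0^{7} (4r^2sin(θ)^2 + 4) · r dr dθ.

Inner (r from 0 to 7): 2401sin(θ)^2 + 98.
Outer (θ from 0 to 2π): 2597π.

Therefore ∮_C F · dr = 2597π.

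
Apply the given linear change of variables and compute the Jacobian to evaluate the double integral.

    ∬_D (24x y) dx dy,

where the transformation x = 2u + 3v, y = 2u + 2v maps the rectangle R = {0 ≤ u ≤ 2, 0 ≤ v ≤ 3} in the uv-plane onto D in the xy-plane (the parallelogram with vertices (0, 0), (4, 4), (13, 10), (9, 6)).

Compute the Jacobian determinant of (x, y) with respect to (u, v):

    ∂(x,y)/∂(u,v) = | 2  3 | = (2)(2) - (3)(2) = -2.
                   | 2  2 |

Its absolute value is |J| = 2 (the area scaling factor).

Substituting x = 2u + 3v, y = 2u + 2v into the integrand,

    24x y → 96u^2 + 240u v + 144v^2,

so the integral becomes

    ∬_R (96u^2 + 240u v + 144v^2) · |J| du dv = ∫_0^2 ∫_0^3 (192u^2 + 480u v + 288v^2) dv du.

Inner (v): 576u^2 + 2160u + 2592.
Outer (u): 11040.

Therefore ∬_D (24x y) dx dy = 11040.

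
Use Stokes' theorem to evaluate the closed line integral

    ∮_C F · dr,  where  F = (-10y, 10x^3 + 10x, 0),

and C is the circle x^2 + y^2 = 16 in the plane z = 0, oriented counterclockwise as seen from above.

Let S be the flat disk x^2 + y^2 ≤ 16 in the plane z = 0, with upward unit normal n̂ = ẑ. By Stokes' theorem,

    ∮_C F · dr = ∬_S (∇ × F) · n̂ dS = ∬_D (curl F)_z dA,

where D is the disk x^2 + y^2 ≤ 16.

Compute the curl of F = (-10y, 10x^3 + 10x, 0):
    (∇ × F)_x = ∂F_z/∂y - ∂F_y/∂z = 0,
    (∇ × F)_y = ∂F_x/∂z - ∂F_z/∂x = 0,
    (∇ × F)_z = ∂F_y/∂x - ∂F_x/∂y = 30x^2 + 20.

On z = 0, (curl F)_z = 30x^2 + 20.

Convert to polar (x = r cos θ, y = r sin θ, dA = r dr dθ); the integrand becomes 30r^2cos(θ)^2 + 20, so

    ∬_D (curl F)_z dA = ∫_0^{2π} ∫_0^{4} (30r^2cos(θ)^2 + 20) · r dr dθ.

Inner (r from 0 to 4): 1920cos(θ)^2 + 160.
Outer (θ from 0 to 2π): 2240π.

Therefore ∮_C F · dr = 2240π.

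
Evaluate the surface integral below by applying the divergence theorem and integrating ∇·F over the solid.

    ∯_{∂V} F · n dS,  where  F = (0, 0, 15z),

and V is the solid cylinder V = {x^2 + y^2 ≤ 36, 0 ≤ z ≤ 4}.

By the divergence theorem,

    ∯_{∂V} F · n dS = ∭_V (∇ · F) dV.

Compute the divergence:
    ∇ · F = ∂F_x/∂x + ∂F_y/∂y + ∂F_z/∂z = 0 + 0 + 15 = 15.

In cylindrical coordinates, x = r cos(θ), y = r sin(θ), z = z, dV = r dr dθ dz, with 0 ≤ r ≤ 6, 0 ≤ θ ≤ 2π, 0 ≤ z ≤ 4.

The integrand, after substitution and multiplying by the volume element, becomes (15) · r, so

    ∭_V (∇·F) dV = ∫_0^{2π} ∫_0^{6} ∫_0^{4} (15) · r dz dr dθ.

Inner (z from 0 to 4): 60r.
Middle (r from 0 to 6): 1080.
Outer (θ from 0 to 2π): 2160π.

Therefore ∯_{∂V} F · n dS = 2160π.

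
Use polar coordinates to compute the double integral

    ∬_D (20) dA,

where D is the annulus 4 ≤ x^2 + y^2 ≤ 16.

The region D is 2 ≤ r ≤ 4, 0 ≤ θ ≤ 2π in polar coordinates, where x = r cos(θ), y = r sin(θ), and dA = r dr dθ.

Under the substitution, the integrand becomes 20, so

    ∬_D (20) dA = ∫_{0}^{2π} ∫_{2}^{4} (20) · r dr dθ.

Inner integral (in r): ∫_{2}^{4} (20) · r dr = 120.

Outer integral (in θ): ∫_{0}^{2π} (120) dθ = 240π.

Therefore ∬_D (20) dA = 240π.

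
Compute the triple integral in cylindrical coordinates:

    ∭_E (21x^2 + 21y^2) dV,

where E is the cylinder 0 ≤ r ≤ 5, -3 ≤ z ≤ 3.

In cylindrical coordinates, x = r cos(θ), y = r sin(θ), z = z, and dV = r dr dθ dz.

The integrand becomes 21r^2, so

    ∭_E (21x^2 + 21y^2) dV = ∫_{0}^{2π} ∫_{0}^{5} ∫_{-3}^{3} (21r^2) · r dz dr dθ.

Inner (z): 126r^3.
Middle (r from 0 to 5): 39375/2.
Outer (θ): 39375π.

Therefore the triple integral equals 39375π.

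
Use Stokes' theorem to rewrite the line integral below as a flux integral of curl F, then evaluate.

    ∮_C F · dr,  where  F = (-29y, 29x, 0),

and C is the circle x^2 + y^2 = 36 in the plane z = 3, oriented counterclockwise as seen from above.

Let S be the flat disk x^2 + y^2 ≤ 36 in the plane z = 3, with upward unit normal n̂ = ẑ. By Stokes' theorem,

    ∮_C F · dr = ∬_S (∇ × F) · n̂ dS = ∬_D (curl F)_z dA,

where D is the disk x^2 + y^2 ≤ 36.

Compute the curl of F = (-29y, 29x, 0):
    (∇ × F)_x = ∂F_z/∂y - ∂F_y/∂z = 0,
    (∇ × F)_y = ∂F_x/∂z - ∂F_z/∂x = 0,
    (∇ × F)_z = ∂F_y/∂x - ∂F_x/∂y = 58.

On z = 3, (curl F)_z = 58.

Convert to polar (x = r cos θ, y = r sin θ, dA = r dr dθ); the integrand becomes 58, so

    ∬_D (curl F)_z dA = ∫_0^{2π} ∫_0^{6} (58) · r dr dθ.

Inner (r from 0 to 6): 1044.
Outer (θ from 0 to 2π): 2088π.

Therefore ∮_C F · dr = 2088π.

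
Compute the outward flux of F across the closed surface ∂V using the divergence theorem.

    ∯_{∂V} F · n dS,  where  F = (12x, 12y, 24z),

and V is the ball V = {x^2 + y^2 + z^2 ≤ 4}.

By the divergence theorem,

    ∯_{∂V} F · n dS = ∭_V (∇ · F) dV.

Compute the divergence:
    ∇ · F = ∂F_x/∂x + ∂F_y/∂y + ∂F_z/∂z = 12 + 12 + 24 = 48.

In spherical coordinates, x = ρ sin(φ) cos(θ), y = ρ sin(φ) sin(θ), z = ρ cos(φ), dV = ρ^2 sin(φ) dρ dφ dθ, with 0 ≤ ρ ≤ 2, 0 ≤ φ ≤ π, 0 ≤ θ ≤ 2π.

The integrand, after substitution and multiplying by the volume element, becomes (48) · ρ^2 sin(φ), so

    ∭_V (∇·F) dV = ∫_0^{2π} ∫_0^{π} ∫_0^{2} (48) · ρ^2 sin(φ) dρ dφ dθ.

Inner (ρ from 0 to 2): 128sin(φ).
Middle (φ from 0 to π): 256.
Outer (θ from 0 to 2π): 512π.

Therefore ∯_{∂V} F · n dS = 512π.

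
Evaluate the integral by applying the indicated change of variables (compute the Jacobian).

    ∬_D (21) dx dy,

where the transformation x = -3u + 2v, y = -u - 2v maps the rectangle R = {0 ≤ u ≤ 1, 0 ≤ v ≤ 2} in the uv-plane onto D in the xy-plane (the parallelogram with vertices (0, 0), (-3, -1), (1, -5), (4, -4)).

Compute the Jacobian determinant of (x, y) with respect to (u, v):

    ∂(x,y)/∂(u,v) = | -3  2 | = (-3)(-2) - (2)(-1) = 8.
                   | -1  -2 |

Its absolute value is |J| = 8 (the area scaling factor).

Substituting x = -3u + 2v, y = -u - 2v into the integrand,

    21 → 21,

so the integral becomes

    ∬_R (21) · |J| du dv = ∫_0^1 ∫_0^2 (168) dv du.

Inner (v): 336.
Outer (u): 336.

Therefore ∬_D (21) dx dy = 336.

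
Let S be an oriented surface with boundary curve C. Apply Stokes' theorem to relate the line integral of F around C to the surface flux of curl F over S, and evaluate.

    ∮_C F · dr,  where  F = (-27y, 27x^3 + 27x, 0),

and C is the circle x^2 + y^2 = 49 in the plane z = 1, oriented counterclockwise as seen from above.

Let S be the flat disk x^2 + y^2 ≤ 49 in the plane z = 1, with upward unit normal n̂ = ẑ. By Stokes' theorem,

    ∮_C F · dr = ∬_S (∇ × F) · n̂ dS = ∬_D (curl F)_z dA,

where D is the disk x^2 + y^2 ≤ 49.

Compute the curl of F = (-27y, 27x^3 + 27x, 0):
    (∇ × F)_x = ∂F_z/∂y - ∂F_y/∂z = 0,
    (∇ × F)_y = ∂F_x/∂z - ∂F_z/∂x = 0,
    (∇ × F)_z = ∂F_y/∂x - ∂F_x/∂y = 81x^2 + 54.

On z = 1, (curl F)_z = 81x^2 + 54.

Convert to polar (x = r cos θ, y = r sin θ, dA = r dr dθ); the integrand becomes 81r^2cos(θ)^2 + 54, so

    ∬_D (curl F)_z dA = ∫_0^{2π} ∫_0^{7} (81r^2cos(θ)^2 + 54) · r dr dθ.

Inner (r from 0 to 7): 194481cos(θ)^2/4 + 1323.
Outer (θ from 0 to 2π): 205065π/4.

Therefore ∮_C F · dr = 205065π/4.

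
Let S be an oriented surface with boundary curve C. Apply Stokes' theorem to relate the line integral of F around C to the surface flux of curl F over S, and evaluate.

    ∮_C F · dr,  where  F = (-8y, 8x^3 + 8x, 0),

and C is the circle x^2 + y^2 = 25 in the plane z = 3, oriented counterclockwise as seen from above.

Let S be the flat disk x^2 + y^2 ≤ 25 in the plane z = 3, with upward unit normal n̂ = ẑ. By Stokes' theorem,

    ∮_C F · dr = ∬_S (∇ × F) · n̂ dS = ∬_D (curl F)_z dA,

where D is the disk x^2 + y^2 ≤ 25.

Compute the curl of F = (-8y, 8x^3 + 8x, 0):
    (∇ × F)_x = ∂F_z/∂y - ∂F_y/∂z = 0,
    (∇ × F)_y = ∂F_x/∂z - ∂F_z/∂x = 0,
    (∇ × F)_z = ∂F_y/∂x - ∂F_x/∂y = 24x^2 + 16.

On z = 3, (curl F)_z = 24x^2 + 16.

Convert to polar (x = r cos θ, y = r sin θ, dA = r dr dθ); the integrand becomes 24r^2cos(θ)^2 + 16, so

    ∬_D (curl F)_z dA = ∫_0^{2π} ∫_0^{5} (24r^2cos(θ)^2 + 16) · r dr dθ.

Inner (r from 0 to 5): 3750cos(θ)^2 + 200.
Outer (θ from 0 to 2π): 4150π.

Therefore ∮_C F · dr = 4150π.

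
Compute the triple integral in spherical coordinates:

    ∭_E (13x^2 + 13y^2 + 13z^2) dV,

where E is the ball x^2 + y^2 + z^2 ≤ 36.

In spherical coordinates, x = ρ sin(φ) cos(θ), y = ρ sin(φ) sin(θ), z = ρ cos(φ), and dV = ρ^2 sin(φ) dρ dφ dθ.

The integrand becomes 13ρ^2, so

    ∭_E (13x^2 + 13y^2 + 13z^2) dV = ∫_{0}^{2π} ∫_{0}^{π} ∫_{0}^{6} (13ρ^2) · ρ^2 sin(φ) dρ dφ dθ.

Inner (ρ): 101088sin(φ)/5.
Middle (φ): 202176/5.
Outer (θ): 404352π/5.

Therefore the triple integral equals 404352π/5.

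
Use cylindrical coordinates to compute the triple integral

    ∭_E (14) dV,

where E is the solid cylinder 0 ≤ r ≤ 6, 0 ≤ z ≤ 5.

In cylindrical coordinates, x = r cos(θ), y = r sin(θ), z = z, and dV = r dr dθ dz.

The integrand becomes 14, so

    ∭_E (14) dV = ∫_{0}^{2π} ∫_{0}^{6} ∫_{0}^{5} (14) · r dz dr dθ.

Inner (z): 70r.
Middle (r from 0 to 6): 1260.
Outer (θ): 2520π.

Therefore the triple integral equals 2520π.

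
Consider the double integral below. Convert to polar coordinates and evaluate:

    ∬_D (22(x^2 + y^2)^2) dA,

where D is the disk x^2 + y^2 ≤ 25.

The region D is 0 ≤ r ≤ 5, 0 ≤ θ ≤ 2π in polar coordinates, where x = r cos(θ), y = r sin(θ), and dA = r dr dθ.

Under the substitution, the integrand becomes 22r^4, so

    ∬_D (22(x^2 + y^2)^2) dA = ∫_{0}^{2π} ∫_{0}^{5} (22r^4) · r dr dθ.

Inner integral (in r): ∫_{0}^{5} (22r^4) · r dr = 171875/3.

Outer integral (in θ): ∫_{0}^{2π} (171875/3) dθ = 343750π/3.

Therefore ∬_D (22(x^2 + y^2)^2) dA = 343750π/3.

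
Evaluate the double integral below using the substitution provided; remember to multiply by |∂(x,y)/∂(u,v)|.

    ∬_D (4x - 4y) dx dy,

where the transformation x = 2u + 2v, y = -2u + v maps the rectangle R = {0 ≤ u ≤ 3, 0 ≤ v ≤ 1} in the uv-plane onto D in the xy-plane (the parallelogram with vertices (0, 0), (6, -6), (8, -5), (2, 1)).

Compute the Jacobian determinant of (x, y) with respect to (u, v):

    ∂(x,y)/∂(u,v) = | 2  2 | = (2)(1) - (2)(-2) = 6.
                   | -2  1 |

Its absolute value is |J| = 6 (the area scaling factor).

Substituting x = 2u + 2v, y = -2u + v into the integrand,

    4x - 4y → 16u + 4v,

so the integral becomes

    ∬_R (16u + 4v) · |J| du dv = ∫_0^3 ∫_0^1 (96u + 24v) dv du.

Inner (v): 96u + 12.
Outer (u): 468.

Therefore ∬_D (4x - 4y) dx dy = 468.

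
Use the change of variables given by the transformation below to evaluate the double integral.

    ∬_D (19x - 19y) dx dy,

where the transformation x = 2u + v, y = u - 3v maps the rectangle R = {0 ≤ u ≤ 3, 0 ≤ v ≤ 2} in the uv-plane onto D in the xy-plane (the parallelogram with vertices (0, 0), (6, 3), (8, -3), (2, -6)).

Compute the Jacobian determinant of (x, y) with respect to (u, v):

    ∂(x,y)/∂(u,v) = | 2  1 | = (2)(-3) - (1)(1) = -7.
                   | 1  -3 |

Its absolute value is |J| = 7 (the area scaling factor).

Substituting x = 2u + v, y = u - 3v into the integrand,

    19x - 19y → 19u + 76v,

so the integral becomes

    ∬_R (19u + 76v) · |J| du dv = ∫_0^3 ∫_0^2 (133u + 532v) dv du.

Inner (v): 266u + 1064.
Outer (u): 4389.

Therefore ∬_D (19x - 19y) dx dy = 4389.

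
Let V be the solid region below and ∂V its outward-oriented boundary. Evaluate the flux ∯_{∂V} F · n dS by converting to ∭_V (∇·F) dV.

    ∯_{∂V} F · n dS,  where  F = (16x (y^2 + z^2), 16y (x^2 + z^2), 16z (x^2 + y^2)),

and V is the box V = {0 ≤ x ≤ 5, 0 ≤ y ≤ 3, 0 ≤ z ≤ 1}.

By the divergence theorem,

    ∯_{∂V} F · n dS = ∭_V (∇ · F) dV.

Compute the divergence:
    ∇ · F = ∂F_x/∂x + ∂F_y/∂y + ∂F_z/∂z = 16y^2 + 16z^2 + 16x^2 + 16z^2 + 16x^2 + 16y^2 = 32x^2 + 32y^2 + 32z^2.

V is a rectangular box, so dV = dx dy dz with 0 ≤ x ≤ 5, 0 ≤ y ≤ 3, 0 ≤ z ≤ 1.

Integrate (32x^2 + 32y^2 + 32z^2) over V as an iterated integral:

    ∭_V (∇·F) dV = ∫_0^{5} ∫_0^{3} ∫_0^{1} (32x^2 + 32y^2 + 32z^2) dz dy dx.

Inner (z from 0 to 1): 32x^2 + 32y^2 + 32/3.
Middle (y from 0 to 3): 96x^2 + 320.
Outer (x from 0 to 5): 5600.

Therefore ∯_{∂V} F · n dS = 5600.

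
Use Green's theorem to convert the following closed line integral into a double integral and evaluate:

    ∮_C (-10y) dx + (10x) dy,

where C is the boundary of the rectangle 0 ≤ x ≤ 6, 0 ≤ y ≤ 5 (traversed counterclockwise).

Green's theorem converts the closed line integral into a double integral over the enclosed region D:

    ∮_C P dx + Q dy = ∬_D (∂Q/∂x - ∂P/∂y) dA.

Here P = -10y, Q = 10x, so

    ∂Q/∂x = 10,    ∂P/∂y = -10,
    ∂Q/∂x - ∂P/∂y = 20.

D is the region 0 ≤ x ≤ 6, 0 ≤ y ≤ 5. Evaluating the double integral:

    ∬_D (20) dA = ∫_0^{6} ∫_0^{5} (20) dy dx.

Inner (y from 0 to 5): 100.
Outer (x from 0 to 6): 600.

Therefore ∮_C P dx + Q dy = 600.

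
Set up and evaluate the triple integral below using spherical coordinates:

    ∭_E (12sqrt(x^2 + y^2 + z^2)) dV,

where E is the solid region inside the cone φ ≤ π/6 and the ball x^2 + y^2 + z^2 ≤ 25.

In spherical coordinates, x = ρ sin(φ) cos(θ), y = ρ sin(φ) sin(θ), z = ρ cos(φ), and dV = ρ^2 sin(φ) dρ dφ dθ.

The integrand becomes 12ρ, so

    ∭_E (12sqrt(x^2 + y^2 + z^2)) dV = ∫_{0}^{2π} ∫_{0}^{π/6} ∫_{0}^{5} (12ρ) · ρ^2 sin(φ) dρ dφ dθ.

Inner (ρ): 1875sin(φ).
Middle (φ): 1875 - 1875sqrt(3)/2.
Outer (θ): 1875π (2 - sqrt(3)).

Therefore the triple integral equals 1875π (2 - sqrt(3)).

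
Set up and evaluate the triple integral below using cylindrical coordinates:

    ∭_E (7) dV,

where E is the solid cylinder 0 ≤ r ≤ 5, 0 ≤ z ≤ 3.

In cylindrical coordinates, x = r cos(θ), y = r sin(θ), z = z, and dV = r dr dθ dz.

The integrand becomes 7, so

    ∭_E (7) dV = ∫_{0}^{2π} ∫_{0}^{5} ∫_{0}^{3} (7) · r dz dr dθ.

Inner (z): 21r.
Middle (r from 0 to 5): 525/2.
Outer (θ): 525π.

Therefore the triple integral equals 525π.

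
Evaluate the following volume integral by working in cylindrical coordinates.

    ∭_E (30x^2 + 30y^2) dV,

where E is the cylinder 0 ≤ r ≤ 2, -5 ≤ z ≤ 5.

In cylindrical coordinates, x = r cos(θ), y = r sin(θ), z = z, and dV = r dr dθ dz.

The integrand becomes 30r^2, so

    ∭_E (30x^2 + 30y^2) dV = ∫_{0}^{2π} ∫_{0}^{2} ∫_{-5}^{5} (30r^2) · r dz dr dθ.

Inner (z): 300r^3.
Middle (r from 0 to 2): 1200.
Outer (θ): 2400π.

Therefore the triple integral equals 2400π.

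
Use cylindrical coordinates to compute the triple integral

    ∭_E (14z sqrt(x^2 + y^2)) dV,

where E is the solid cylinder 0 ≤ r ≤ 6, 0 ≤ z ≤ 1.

In cylindrical coordinates, x = r cos(θ), y = r sin(θ), z = z, and dV = r dr dθ dz.

The integrand becomes 14r z, so

    ∭_E (14z sqrt(x^2 + y^2)) dV = ∫_{0}^{2π} ∫_{0}^{6} ∫_{0}^{1} (14r z) · r dz dr dθ.

Inner (z): 7r^2.
Middle (r from 0 to 6): 504.
Outer (θ): 1008π.

Therefore the triple integral equals 1008π.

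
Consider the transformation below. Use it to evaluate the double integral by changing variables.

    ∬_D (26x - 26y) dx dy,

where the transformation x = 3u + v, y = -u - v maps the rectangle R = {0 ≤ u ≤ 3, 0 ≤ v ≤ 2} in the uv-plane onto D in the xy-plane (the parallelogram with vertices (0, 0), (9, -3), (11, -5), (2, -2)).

Compute the Jacobian determinant of (x, y) with respect to (u, v):

    ∂(x,y)/∂(u,v) = | 3  1 | = (3)(-1) - (1)(-1) = -2.
                   | -1  -1 |

Its absolute value is |J| = 2 (the area scaling factor).

Substituting x = 3u + v, y = -u - v into the integrand,

    26x - 26y → 104u + 52v,

so the integral becomes

    ∬_R (104u + 52v) · |J| du dv = ∫_0^3 ∫_0^2 (208u + 104v) dv du.

Inner (v): 416u + 208.
Outer (u): 2496.

Therefore ∬_D (26x - 26y) dx dy = 2496.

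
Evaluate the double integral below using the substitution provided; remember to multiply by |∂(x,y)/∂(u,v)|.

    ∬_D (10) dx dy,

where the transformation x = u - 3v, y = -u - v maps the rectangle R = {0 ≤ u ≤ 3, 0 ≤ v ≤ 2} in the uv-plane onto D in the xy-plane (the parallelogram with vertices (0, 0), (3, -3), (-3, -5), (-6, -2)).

Compute the Jacobian determinant of (x, y) with respect to (u, v):

    ∂(x,y)/∂(u,v) = | 1  -3 | = (1)(-1) - (-3)(-1) = -4.
                   | -1  -1 |

Its absolute value is |J| = 4 (the area scaling factor).

Substituting x = u - 3v, y = -u - v into the integrand,

    10 → 10,

so the integral becomes

    ∬_R (10) · |J| du dv = ∫_0^3 ∫_0^2 (40) dv du.

Inner (v): 80.
Outer (u): 240.

Therefore ∬_D (10) dx dy = 240.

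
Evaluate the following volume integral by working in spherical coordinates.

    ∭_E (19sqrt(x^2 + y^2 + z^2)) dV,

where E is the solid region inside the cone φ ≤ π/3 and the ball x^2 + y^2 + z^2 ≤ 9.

In spherical coordinates, x = ρ sin(φ) cos(θ), y = ρ sin(φ) sin(θ), z = ρ cos(φ), and dV = ρ^2 sin(φ) dρ dφ dθ.

The integrand becomes 19ρ, so

    ∭_E (19sqrt(x^2 + y^2 + z^2)) dV = ∫_{0}^{2π} ∫_{0}^{π/3} ∫_{0}^{3} (19ρ) · ρ^2 sin(φ) dρ dφ dθ.

Inner (ρ): 1539sin(φ)/4.
Middle (φ): 1539/8.
Outer (θ): 1539π/4.

Therefore the triple integral equals 1539π/4.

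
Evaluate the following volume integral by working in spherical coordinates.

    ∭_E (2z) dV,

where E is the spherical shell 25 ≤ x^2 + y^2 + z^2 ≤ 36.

In spherical coordinates, x = ρ sin(φ) cos(θ), y = ρ sin(φ) sin(θ), z = ρ cos(φ), and dV = ρ^2 sin(φ) dρ dφ dθ.

The integrand becomes 2ρ cos(φ), so

    ∭_E (2z) dV = ∫_{0}^{2π} ∫_{0}^{π} ∫_{5}^{6} (2ρ cos(φ)) · ρ^2 sin(φ) dρ dφ dθ.

Inner (ρ): 671sin(2φ)/4.
Middle (φ): 0.
Outer (θ): 0.

Therefore the triple integral equals 0.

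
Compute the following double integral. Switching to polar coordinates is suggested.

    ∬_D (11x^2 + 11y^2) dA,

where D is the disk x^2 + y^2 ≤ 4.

The region D is 0 ≤ r ≤ 2, 0 ≤ θ ≤ 2π in polar coordinates, where x = r cos(θ), y = r sin(θ), and dA = r dr dθ.

Under the substitution, the integrand becomes 11r^2, so

    ∬_D (11x^2 + 11y^2) dA = ∫_{0}^{2π} ∫_{0}^{2} (11r^2) · r dr dθ.

Inner integral (in r): ∫_{0}^{2} (11r^2) · r dr = 44.

Outer integral (in θ): ∫_{0}^{2π} (44) dθ = 88π.

Therefore ∬_D (11x^2 + 11y^2) dA = 88π.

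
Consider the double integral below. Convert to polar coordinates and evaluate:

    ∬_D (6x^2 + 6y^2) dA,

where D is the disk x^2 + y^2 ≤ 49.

The region D is 0 ≤ r ≤ 7, 0 ≤ θ ≤ 2π in polar coordinates, where x = r cos(θ), y = r sin(θ), and dA = r dr dθ.

Under the substitution, the integrand becomes 6r^2, so

    ∬_D (6x^2 + 6y^2) dA = ∫_{0}^{2π} ∫_{0}^{7} (6r^2) · r dr dθ.

Inner integral (in r): ∫_{0}^{7} (6r^2) · r dr = 7203/2.

Outer integral (in θ): ∫_{0}^{2π} (7203/2) dθ = 7203π.

Therefore ∬_D (6x^2 + 6y^2) dA = 7203π.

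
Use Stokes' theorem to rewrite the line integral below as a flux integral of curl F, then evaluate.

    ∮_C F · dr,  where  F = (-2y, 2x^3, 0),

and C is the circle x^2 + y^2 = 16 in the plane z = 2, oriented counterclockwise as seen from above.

Let S be the flat disk x^2 + y^2 ≤ 16 in the plane z = 2, with upward unit normal n̂ = ẑ. By Stokes' theorem,

    ∮_C F · dr = ∬_S (∇ × F) · n̂ dS = ∬_D (curl F)_z dA,

where D is the disk x^2 + y^2 ≤ 16.

Compute the curl of F = (-2y, 2x^3, 0):
    (∇ × F)_x = ∂F_z/∂y - ∂F_y/∂z = 0,
    (∇ × F)_y = ∂F_x/∂z - ∂F_z/∂x = 0,
    (∇ × F)_z = ∂F_y/∂x - ∂F_x/∂y = 6x^2 + 2.

On z = 2, (curl F)_z = 6x^2 + 2.

Convert to polar (x = r cos θ, y = r sin θ, dA = r dr dθ); the integrand becomes 6r^2cos(θ)^2 + 2, so

    ∬_D (curl F)_z dA = ∫_0^{2π} ∫_0^{4} (6r^2cos(θ)^2 + 2) · r dr dθ.

Inner (r from 0 to 4): 384cos(θ)^2 + 16.
Outer (θ from 0 to 2π): 416π.

Therefore ∮_C F · dr = 416π.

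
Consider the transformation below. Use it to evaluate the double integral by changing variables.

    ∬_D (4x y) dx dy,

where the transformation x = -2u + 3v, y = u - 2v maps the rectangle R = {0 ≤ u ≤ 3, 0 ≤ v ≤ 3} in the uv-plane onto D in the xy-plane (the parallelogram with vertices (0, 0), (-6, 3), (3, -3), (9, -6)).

Compute the Jacobian determinant of (x, y) with respect to (u, v):

    ∂(x,y)/∂(u,v) = | -2  3 | = (-2)(-2) - (3)(1) = 1.
                   | 1  -2 |

Its absolute value is |J| = 1 (the area scaling factor).

Substituting x = -2u + 3v, y = u - 2v into the integrand,

    4x y → -8u^2 + 28u v - 24v^2,

so the integral becomes

    ∬_R (-8u^2 + 28u v - 24v^2) · |J| du dv = ∫_0^3 ∫_0^3 (-8u^2 + 28u v - 24v^2) dv du.

Inner (v): -24u^2 + 126u - 216.
Outer (u): -297.

Therefore ∬_D (4x y) dx dy = -297.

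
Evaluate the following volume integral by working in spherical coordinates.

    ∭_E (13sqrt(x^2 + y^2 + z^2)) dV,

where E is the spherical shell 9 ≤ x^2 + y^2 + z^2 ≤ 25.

In spherical coordinates, x = ρ sin(φ) cos(θ), y = ρ sin(φ) sin(θ), z = ρ cos(φ), and dV = ρ^2 sin(φ) dρ dφ dθ.

The integrand becomes 13ρ, so

    ∭_E (13sqrt(x^2 + y^2 + z^2)) dV = ∫_{0}^{2π} ∫_{0}^{π} ∫_{3}^{5} (13ρ) · ρ^2 sin(φ) dρ dφ dθ.

Inner (ρ): 1768sin(φ).
Middle (φ): 3536.
Outer (θ): 7072π.

Therefore the triple integral equals 7072π.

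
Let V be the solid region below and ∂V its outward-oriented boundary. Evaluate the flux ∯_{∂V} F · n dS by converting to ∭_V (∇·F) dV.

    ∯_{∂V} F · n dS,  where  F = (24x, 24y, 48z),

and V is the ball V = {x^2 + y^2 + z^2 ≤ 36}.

By the divergence theorem,

    ∯_{∂V} F · n dS = ∭_V (∇ · F) dV.

Compute the divergence:
    ∇ · F = ∂F_x/∂x + ∂F_y/∂y + ∂F_z/∂z = 24 + 24 + 48 = 96.

In spherical coordinates, x = ρ sin(φ) cos(θ), y = ρ sin(φ) sin(θ), z = ρ cos(φ), dV = ρ^2 sin(φ) dρ dφ dθ, with 0 ≤ ρ ≤ 6, 0 ≤ φ ≤ π, 0 ≤ θ ≤ 2π.

The integrand, after substitution and multiplying by the volume element, becomes (96) · ρ^2 sin(φ), so

    ∭_V (∇·F) dV = ∫_0^{2π} ∫_0^{π} ∫_0^{6} (96) · ρ^2 sin(φ) dρ dφ dθ.

Inner (ρ from 0 to 6): 6912sin(φ).
Middle (φ from 0 to π): 13824.
Outer (θ from 0 to 2π): 27648π.

Therefore ∯_{∂V} F · n dS = 27648π.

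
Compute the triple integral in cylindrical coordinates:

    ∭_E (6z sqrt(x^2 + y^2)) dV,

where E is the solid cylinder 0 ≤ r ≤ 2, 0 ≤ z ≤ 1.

In cylindrical coordinates, x = r cos(θ), y = r sin(θ), z = z, and dV = r dr dθ dz.

The integrand becomes 6r z, so

    ∭_E (6z sqrt(x^2 + y^2)) dV = ∫_{0}^{2π} ∫_{0}^{2} ∫_{0}^{1} (6r z) · r dz dr dθ.

Inner (z): 3r^2.
Middle (r from 0 to 2): 8.
Outer (θ): 16π.

Therefore the triple integral equals 16π.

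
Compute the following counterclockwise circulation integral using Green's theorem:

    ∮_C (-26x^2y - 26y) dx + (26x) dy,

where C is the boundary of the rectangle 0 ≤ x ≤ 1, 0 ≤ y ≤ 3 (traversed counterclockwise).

Green's theorem converts the closed line integral into a double integral over the enclosed region D:

    ∮_C P dx + Q dy = ∬_D (∂Q/∂x - ∂P/∂y) dA.

Here P = -26x^2y - 26y, Q = 26x, so

    ∂Q/∂x = 26,    ∂P/∂y = -26x^2 - 26,
    ∂Q/∂x - ∂P/∂y = 26x^2 + 52.

D is the region 0 ≤ x ≤ 1, 0 ≤ y ≤ 3. Evaluating the double integral:

    ∬_D (26x^2 + 52) dA = ∫_0^{1} ∫_0^{3} (26x^2 + 52) dy dx.

Inner (y from 0 to 3): 78x^2 + 156.
Outer (x from 0 to 1): 182.

Therefore ∮_C P dx + Q dy = 182.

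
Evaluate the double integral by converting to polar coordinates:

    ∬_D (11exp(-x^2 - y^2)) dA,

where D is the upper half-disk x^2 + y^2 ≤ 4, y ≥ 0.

The region D is 0 ≤ r ≤ 2, 0 ≤ θ ≤ π in polar coordinates, where x = r cos(θ), y = r sin(θ), and dA = r dr dθ.

Under the substitution, the integrand becomes 11exp(-r^2), so

    ∬_D (11exp(-x^2 - y^2)) dA = ∫_{0}^{π} ∫_{0}^{2} (11exp(-r^2)) · r dr dθ.

Inner integral (in r): ∫_{0}^{2} (11exp(-r^2)) · r dr = 11/2 - 11exp(-4)/2.

Outer integral (in θ): ∫_{0}^{π} (11/2 - 11exp(-4)/2) dθ = -11π (1 - exp(4))exp(-4)/2.

Therefore ∬_D (11exp(-x^2 - y^2)) dA = -11π (1 - exp(4))exp(-4)/2.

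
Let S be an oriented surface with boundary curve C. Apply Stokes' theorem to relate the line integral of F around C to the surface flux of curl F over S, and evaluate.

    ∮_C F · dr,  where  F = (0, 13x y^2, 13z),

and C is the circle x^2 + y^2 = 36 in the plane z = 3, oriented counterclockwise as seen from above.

Let S be the flat disk x^2 + y^2 ≤ 36 in the plane z = 3, with upward unit normal n̂ = ẑ. By Stokes' theorem,

    ∮_C F · dr = ∬_S (∇ × F) · n̂ dS = ∬_D (curl F)_z dA,

where D is the disk x^2 + y^2 ≤ 36.

Compute the curl of F = (0, 13x y^2, 13z):
    (∇ × F)_x = ∂F_z/∂y - ∂F_y/∂z = 0,
    (∇ × F)_y = ∂F_x/∂z - ∂F_z/∂x = 0,
    (∇ × F)_z = ∂F_y/∂x - ∂F_x/∂y = 13y^2.

On z = 3, (curl F)_z = 13y^2.

Convert to polar (x = r cos θ, y = r sin θ, dA = r dr dθ); the integrand becomes 13r^2sin(θ)^2, so

    ∬_D (curl F)_z dA = ∫_0^{2π} ∫_0^{6} (13r^2sin(θ)^2) · r dr dθ.

Inner (r from 0 to 6): 4212sin(θ)^2.
Outer (θ from 0 to 2π): 4212π.

Therefore ∮_C F · dr = 4212π.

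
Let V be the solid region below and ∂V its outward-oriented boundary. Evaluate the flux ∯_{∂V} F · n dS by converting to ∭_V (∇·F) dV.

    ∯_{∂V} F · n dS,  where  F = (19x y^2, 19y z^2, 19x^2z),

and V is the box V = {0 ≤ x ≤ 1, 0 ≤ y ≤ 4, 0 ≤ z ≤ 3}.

By the divergence theorem,

    ∯_{∂V} F · n dS = ∭_V (∇ · F) dV.

Compute the divergence:
    ∇ · F = ∂F_x/∂x + ∂F_y/∂y + ∂F_z/∂z = 19y^2 + 19z^2 + 19x^2 = 19x^2 + 19y^2 + 19z^2.

V is a rectangular box, so dV = dx dy dz with 0 ≤ x ≤ 1, 0 ≤ y ≤ 4, 0 ≤ z ≤ 3.

Integrate (19x^2 + 19y^2 + 19z^2) over V as an iterated integral:

    ∭_V (∇·F) dV = ∫_0^{1} ∫_0^{4} ∫_0^{3} (19x^2 + 19y^2 + 19z^2) dz dy dx.

Inner (z from 0 to 3): 57x^2 + 57y^2 + 171.
Middle (y from 0 to 4): 228x^2 + 1900.
Outer (x from 0 to 1): 1976.

Therefore ∯_{∂V} F · n dS = 1976.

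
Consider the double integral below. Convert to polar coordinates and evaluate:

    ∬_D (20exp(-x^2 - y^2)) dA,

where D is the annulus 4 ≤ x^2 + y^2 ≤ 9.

The region D is 2 ≤ r ≤ 3, 0 ≤ θ ≤ 2π in polar coordinates, where x = r cos(θ), y = r sin(θ), and dA = r dr dθ.

Under the substitution, the integrand becomes 20exp(-r^2), so

    ∬_D (20exp(-x^2 - y^2)) dA = ∫_{0}^{2π} ∫_{2}^{3} (20exp(-r^2)) · r dr dθ.

Inner integral (in r): ∫_{2}^{3} (20exp(-r^2)) · r dr = -(10 - 10exp(5))exp(-9).

Outer integral (in θ): ∫_{0}^{2π} (-(10 - 10exp(5))exp(-9)) dθ = -20π (1 - exp(5))exp(-9).

Therefore ∬_D (20exp(-x^2 - y^2)) dA = -20π (1 - exp(5))exp(-9).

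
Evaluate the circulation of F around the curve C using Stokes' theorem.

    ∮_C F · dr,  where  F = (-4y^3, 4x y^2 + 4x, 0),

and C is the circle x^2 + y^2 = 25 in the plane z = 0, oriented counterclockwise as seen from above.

Let S be the flat disk x^2 + y^2 ≤ 25 in the plane z = 0, with upward unit normal n̂ = ẑ. By Stokes' theorem,

    ∮_C F · dr = ∬_S (∇ × F) · n̂ dS = ∬_D (curl F)_z dA,

where D is the disk x^2 + y^2 ≤ 25.

Compute the curl of F = (-4y^3, 4x y^2 + 4x, 0):
    (∇ × F)_x = ∂F_z/∂y - ∂F_y/∂z = 0,
    (∇ × F)_y = ∂F_x/∂z - ∂F_z/∂x = 0,
    (∇ × F)_z = ∂F_y/∂x - ∂F_x/∂y = 16y^2 + 4.

On z = 0, (curl F)_z = 16y^2 + 4.

Convert to polar (x = r cos θ, y = r sin θ, dA = r dr dθ); the integrand becomes 16r^2sin(θ)^2 + 4, so

    ∬_D (curl F)_z dA = ∫_0^{2π} ∫_0^{5} (16r^2sin(θ)^2 + 4) · r dr dθ.

Inner (r from 0 to 5): 2500sin(θ)^2 + 50.
Outer (θ from 0 to 2π): 2600π.

Therefore ∮_C F · dr = 2600π.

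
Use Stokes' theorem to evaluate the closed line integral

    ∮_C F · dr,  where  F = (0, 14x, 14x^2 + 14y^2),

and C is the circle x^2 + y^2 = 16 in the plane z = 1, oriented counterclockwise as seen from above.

Let S be the flat disk x^2 + y^2 ≤ 16 in the plane z = 1, with upward unit normal n̂ = ẑ. By Stokes' theorem,

    ∮_C F · dr = ∬_S (∇ × F) · n̂ dS = ∬_D (curl F)_z dA,

where D is the disk x^2 + y^2 ≤ 16.

Compute the curl of F = (0, 14x, 14x^2 + 14y^2):
    (∇ × F)_x = ∂F_z/∂y - ∂F_y/∂z = 28y,
    (∇ × F)_y = ∂F_x/∂z - ∂F_z/∂x = -28x,
    (∇ × F)_z = ∂F_y/∂x - ∂F_x/∂y = 14.

On z = 1, (curl F)_z = 14.

Convert to polar (x = r cos θ, y = r sin θ, dA = r dr dθ); the integrand becomes 14, so

    ∬_D (curl F)_z dA = ∫_0^{2π} ∫_0^{4} (14) · r dr dθ.

Inner (r from 0 to 4): 112.
Outer (θ from 0 to 2π): 224π.

Therefore ∮_C F · dr = 224π.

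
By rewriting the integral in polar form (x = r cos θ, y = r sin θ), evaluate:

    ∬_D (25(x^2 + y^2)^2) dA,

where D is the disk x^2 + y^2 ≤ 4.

The region D is 0 ≤ r ≤ 2, 0 ≤ θ ≤ 2π in polar coordinates, where x = r cos(θ), y = r sin(θ), and dA = r dr dθ.

Under the substitution, the integrand becomes 25r^4, so

    ∬_D (25(x^2 + y^2)^2) dA = ∫_{0}^{2π} ∫_{0}^{2} (25r^4) · r dr dθ.

Inner integral (in r): ∫_{0}^{2} (25r^4) · r dr = 800/3.

Outer integral (in θ): ∫_{0}^{2π} (800/3) dθ = 1600π/3.

Therefore ∬_D (25(x^2 + y^2)^2) dA = 1600π/3.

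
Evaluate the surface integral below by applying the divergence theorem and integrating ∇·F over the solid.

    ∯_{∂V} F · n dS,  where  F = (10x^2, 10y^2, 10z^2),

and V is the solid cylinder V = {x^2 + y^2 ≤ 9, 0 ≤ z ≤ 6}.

By the divergence theorem,

    ∯_{∂V} F · n dS = ∭_V (∇ · F) dV.

Compute the divergence:
    ∇ · F = ∂F_x/∂x + ∂F_y/∂y + ∂F_z/∂z = 20x + 20y + 20z.

In cylindrical coordinates, x = r cos(θ), y = r sin(θ), z = z, dV = r dr dθ dz, with 0 ≤ r ≤ 3, 0 ≤ θ ≤ 2π, 0 ≤ z ≤ 6.

The integrand, after substitution and multiplying by the volume element, becomes (20sqrt(2)r sin(θ + π/4) + 20z) · r, so

    ∭_V (∇·F) dV = ∫_0^{2π} ∫_0^{3} ∫_0^{6} (20sqrt(2)r sin(θ + π/4) + 20z) · r dz dr dθ.

Inner (z from 0 to 6): 120r (sqrt(2)r sin(θ + π/4) + 3).
Middle (r from 0 to 3): 1080sqrt(2)sin(θ + π/4) + 1620.
Outer (θ from 0 to 2π): 3240π.

Therefore ∯_{∂V} F · n dS = 3240π.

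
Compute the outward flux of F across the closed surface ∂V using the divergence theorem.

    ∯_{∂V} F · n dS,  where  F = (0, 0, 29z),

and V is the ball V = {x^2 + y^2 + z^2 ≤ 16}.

By the divergence theorem,

    ∯_{∂V} F · n dS = ∭_V (∇ · F) dV.

Compute the divergence:
    ∇ · F = ∂F_x/∂x + ∂F_y/∂y + ∂F_z/∂z = 0 + 0 + 29 = 29.

In spherical coordinates, x = ρ sin(φ) cos(θ), y = ρ sin(φ) sin(θ), z = ρ cos(φ), dV = ρ^2 sin(φ) dρ dφ dθ, with 0 ≤ ρ ≤ 4, 0 ≤ φ ≤ π, 0 ≤ θ ≤ 2π.

The integrand, after substitution and multiplying by the volume element, becomes (29) · ρ^2 sin(φ), so

    ∭_V (∇·F) dV = ∫_0^{2π} ∫_0^{π} ∫_0^{4} (29) · ρ^2 sin(φ) dρ dφ dθ.

Inner (ρ from 0 to 4): 1856sin(φ)/3.
Middle (φ from 0 to π): 3712/3.
Outer (θ from 0 to 2π): 7424π/3.

Therefore ∯_{∂V} F · n dS = 7424π/3.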